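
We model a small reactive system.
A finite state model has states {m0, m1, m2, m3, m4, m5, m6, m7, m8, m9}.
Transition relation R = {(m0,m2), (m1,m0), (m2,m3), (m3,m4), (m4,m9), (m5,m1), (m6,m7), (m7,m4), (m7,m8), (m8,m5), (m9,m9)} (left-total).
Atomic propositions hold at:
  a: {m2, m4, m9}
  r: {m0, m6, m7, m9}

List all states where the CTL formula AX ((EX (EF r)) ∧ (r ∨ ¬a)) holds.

{m1, m2, m4, m5, m6, m8, m9}

EF r: least fixpoint, start Z0 = {m0, m6, m7, m9}, add states with some successor in Z. Z1 = {m0, m1, m4, m6, m7, m9}; Z2 = {m0, m1, m3, m4, m5, m6, m7, m9}; Z3 = {m0, m1, m2, m3, m4, m5, m6, m7, m8, m9}; fixed.
Sat(EF r) = {m0, m1, m2, m3, m4, m5, m6, m7, m8, m9}
Sat(EX (EF r)) = {s : some successor in {m0, m1, m2, m3, m4, m5, m6, m7, m8, m9}} = {m0, m1, m2, m3, m4, m5, m6, m7, m8, m9}
Sat(¬a) = {m0, m1, m3, m5, m6, m7, m8}
Sat(r ∨ ¬a) = {m0, m1, m3, m5, m6, m7, m8, m9}
Sat((EX (EF r)) ∧ (r ∨ ¬a)) = {m0, m1, m3, m5, m6, m7, m8, m9}
Sat(AX ((EX (EF r)) ∧ (r ∨ ¬a))) = {s : every successor in {m0, m1, m3, m5, m6, m7, m8, m9}} = {m1, m2, m4, m5, m6, m8, m9}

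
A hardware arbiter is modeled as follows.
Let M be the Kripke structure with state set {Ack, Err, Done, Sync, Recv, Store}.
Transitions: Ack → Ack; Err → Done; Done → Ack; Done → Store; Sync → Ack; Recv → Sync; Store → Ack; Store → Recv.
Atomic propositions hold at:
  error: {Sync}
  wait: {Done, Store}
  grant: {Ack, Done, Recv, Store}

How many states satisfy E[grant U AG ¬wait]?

5

Sat(¬wait) = {Ack, Err, Sync, Recv}
AG ¬wait: greatest fixpoint, start Z0 = {Ack, Err, Sync, Recv}, keep only states in Sat with every successor in Z. Z1 = {Ack, Sync, Recv}; fixed.
Sat(AG ¬wait) = {Ack, Sync, Recv}
E[grant U AG ¬wait]: least fixpoint, start Z0 = Sat(AG ¬wait) = {Ack, Sync, Recv}, add states in Sat(grant) with some successor in Z. Z1 = {Ack, Done, Sync, Recv, Store}; fixed.
Sat(E[grant U AG ¬wait]) = {Ack, Done, Sync, Recv, Store}
|Sat(E[grant U AG ¬wait])| = |{Ack, Done, Sync, Recv, Store}| = 5.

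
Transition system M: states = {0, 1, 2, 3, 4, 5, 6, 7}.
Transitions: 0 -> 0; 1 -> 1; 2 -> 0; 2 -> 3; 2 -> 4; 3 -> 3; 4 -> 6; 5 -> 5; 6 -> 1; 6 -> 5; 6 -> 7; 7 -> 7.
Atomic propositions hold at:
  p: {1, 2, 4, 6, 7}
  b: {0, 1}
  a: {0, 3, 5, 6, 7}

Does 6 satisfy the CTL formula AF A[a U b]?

No

A[a U b]: least fixpoint, start Z0 = Sat(b) = {0, 1}, add states in Sat(a) with every successor in Z. Already a fixed point.
Sat(A[a U b]) = {0, 1}
AF A[a U b]: least fixpoint, start Z0 = {0, 1}, add states with every successor in Z. Already a fixed point.
Sat(AF A[a U b]) = {0, 1}
6 ∉ Sat(AF A[a U b]) = {0, 1}, so the formula does not hold at 6.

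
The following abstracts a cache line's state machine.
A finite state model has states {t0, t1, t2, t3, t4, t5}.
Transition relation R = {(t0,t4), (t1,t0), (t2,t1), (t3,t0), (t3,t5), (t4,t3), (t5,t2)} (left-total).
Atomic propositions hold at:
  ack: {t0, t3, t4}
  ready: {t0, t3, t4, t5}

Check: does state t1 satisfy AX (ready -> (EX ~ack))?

Sat(~ack) = {t1, t2, t5}
Sat(EX ~ack) = {s : some successor in {t1, t2, t5}} = {t2, t3, t5}
Sat(ready -> (EX ~ack)) = {t1, t2, t3, t5}
Sat(AX (ready -> (EX ~ack))) = {s : every successor in {t1, t2, t3, t5}} = {t2, t4, t5}
t1 ∉ Sat(AX (ready -> (EX ~ack))) = {t2, t4, t5}, so the formula does not hold at t1.

No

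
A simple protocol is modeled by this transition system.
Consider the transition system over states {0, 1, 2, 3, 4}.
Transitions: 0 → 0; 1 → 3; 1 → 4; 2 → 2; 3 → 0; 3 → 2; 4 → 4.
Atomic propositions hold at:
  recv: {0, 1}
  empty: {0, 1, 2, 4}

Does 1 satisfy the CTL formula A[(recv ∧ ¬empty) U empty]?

Yes

Sat(¬empty) = {3}
Sat(recv ∧ ¬empty) = ∅
A[(recv ∧ ¬empty) U empty]: least fixpoint, start Z0 = Sat(empty) = {0, 1, 2, 4}, add states in Sat(recv ∧ ¬empty) with every successor in Z. Already a fixed point.
Sat(A[(recv ∧ ¬empty) U empty]) = {0, 1, 2, 4}
1 ∈ Sat(A[(recv ∧ ¬empty) U empty]) = {0, 1, 2, 4}, so the formula holds at 1.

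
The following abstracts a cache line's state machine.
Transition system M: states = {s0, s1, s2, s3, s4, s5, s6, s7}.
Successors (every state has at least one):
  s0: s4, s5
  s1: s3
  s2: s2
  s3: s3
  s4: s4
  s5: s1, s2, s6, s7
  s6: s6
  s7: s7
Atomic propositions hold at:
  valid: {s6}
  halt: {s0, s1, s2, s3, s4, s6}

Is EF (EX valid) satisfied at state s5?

Sat(EX valid) = {s : some successor in {s6}} = {s5, s6}
EF (EX valid): least fixpoint, start Z0 = {s5, s6}, add states with some successor in Z. Z1 = {s0, s5, s6}; fixed.
Sat(EF (EX valid)) = {s0, s5, s6}
s5 ∈ Sat(EF (EX valid)) = {s0, s5, s6}, so the formula holds at s5.

Yes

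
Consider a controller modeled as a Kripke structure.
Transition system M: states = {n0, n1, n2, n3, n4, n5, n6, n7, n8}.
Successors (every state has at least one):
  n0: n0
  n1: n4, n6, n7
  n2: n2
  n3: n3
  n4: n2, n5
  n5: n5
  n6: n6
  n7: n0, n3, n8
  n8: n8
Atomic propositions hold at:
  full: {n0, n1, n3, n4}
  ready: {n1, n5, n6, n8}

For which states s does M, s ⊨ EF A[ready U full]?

{n0, n1, n3, n4, n7}

A[ready U full]: least fixpoint, start Z0 = Sat(full) = {n0, n1, n3, n4}, add states in Sat(ready) with every successor in Z. Already a fixed point.
Sat(A[ready U full]) = {n0, n1, n3, n4}
EF A[ready U full]: least fixpoint, start Z0 = {n0, n1, n3, n4}, add states with some successor in Z. Z1 = {n0, n1, n3, n4, n7}; fixed.
Sat(EF A[ready U full]) = {n0, n1, n3, n4, n7}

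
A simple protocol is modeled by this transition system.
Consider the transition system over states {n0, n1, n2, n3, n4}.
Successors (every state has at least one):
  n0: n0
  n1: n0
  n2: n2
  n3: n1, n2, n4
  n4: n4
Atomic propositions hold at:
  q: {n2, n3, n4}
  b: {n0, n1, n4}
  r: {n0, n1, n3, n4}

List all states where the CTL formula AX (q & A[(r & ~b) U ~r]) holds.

Sat(~b) = {n2, n3}
Sat(r & ~b) = {n3}
Sat(~r) = {n2}
A[(r & ~b) U ~r]: least fixpoint, start Z0 = Sat(~r) = {n2}, add states in Sat(r & ~b) with every successor in Z. Already a fixed point.
Sat(A[(r & ~b) U ~r]) = {n2}
Sat(q & A[(r & ~b) U ~r]) = {n2}
Sat(AX (q & A[(r & ~b) U ~r])) = {s : every successor in {n2}} = {n2}

{n2}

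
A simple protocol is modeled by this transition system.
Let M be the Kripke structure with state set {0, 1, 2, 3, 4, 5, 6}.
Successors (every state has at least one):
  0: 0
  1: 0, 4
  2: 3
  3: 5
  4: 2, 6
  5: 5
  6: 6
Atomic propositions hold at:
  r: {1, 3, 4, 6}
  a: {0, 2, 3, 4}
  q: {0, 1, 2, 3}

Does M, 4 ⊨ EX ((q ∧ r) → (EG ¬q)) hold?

Yes

Sat(q ∧ r) = {1, 3}
Sat(¬q) = {4, 5, 6}
EG ¬q: greatest fixpoint, start Z0 = {4, 5, 6}, keep only states in Sat with some successor in Z. Already a fixed point.
Sat(EG ¬q) = {4, 5, 6}
Sat((q ∧ r) → (EG ¬q)) = {0, 2, 4, 5, 6}
Sat(EX ((q ∧ r) → (EG ¬q))) = {s : some successor in {0, 2, 4, 5, 6}} = {0, 1, 3, 4, 5, 6}
4 ∈ Sat(EX ((q ∧ r) → (EG ¬q))) = {0, 1, 3, 4, 5, 6}, so the formula holds at 4.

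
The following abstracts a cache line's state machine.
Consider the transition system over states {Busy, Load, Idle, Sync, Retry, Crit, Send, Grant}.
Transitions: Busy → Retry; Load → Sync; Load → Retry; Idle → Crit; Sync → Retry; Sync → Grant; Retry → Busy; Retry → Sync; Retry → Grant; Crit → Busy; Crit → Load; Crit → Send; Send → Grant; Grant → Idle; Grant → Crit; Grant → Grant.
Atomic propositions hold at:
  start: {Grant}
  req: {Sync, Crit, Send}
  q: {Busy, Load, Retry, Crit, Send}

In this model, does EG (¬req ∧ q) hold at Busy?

Yes

Sat(¬req) = {Busy, Load, Idle, Retry, Grant}
Sat(¬req ∧ q) = {Busy, Load, Retry}
EG (¬req ∧ q): greatest fixpoint, start Z0 = {Busy, Load, Retry}, keep only states in Sat with some successor in Z. Already a fixed point.
Sat(EG (¬req ∧ q)) = {Busy, Load, Retry}
Busy ∈ Sat(EG (¬req ∧ q)) = {Busy, Load, Retry}, so the formula holds at Busy.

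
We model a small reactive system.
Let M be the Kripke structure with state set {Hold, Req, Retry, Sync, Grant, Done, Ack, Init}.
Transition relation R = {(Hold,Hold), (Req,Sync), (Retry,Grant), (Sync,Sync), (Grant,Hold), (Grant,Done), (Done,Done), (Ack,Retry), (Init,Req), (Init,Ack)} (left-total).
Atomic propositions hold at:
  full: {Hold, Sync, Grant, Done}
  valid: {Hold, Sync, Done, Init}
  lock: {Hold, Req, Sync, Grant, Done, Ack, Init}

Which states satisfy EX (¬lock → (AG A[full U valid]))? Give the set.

{Hold, Req, Retry, Sync, Grant, Done, Init}

Sat(¬lock) = {Retry}
A[full U valid]: least fixpoint, start Z0 = Sat(valid) = {Hold, Sync, Done, Init}, add states in Sat(full) with every successor in Z. Z1 = {Hold, Sync, Grant, Done, Init}; fixed.
Sat(A[full U valid]) = {Hold, Sync, Grant, Done, Init}
AG A[full U valid]: greatest fixpoint, start Z0 = {Hold, Sync, Grant, Done, Init}, keep only states in Sat with every successor in Z. Z1 = {Hold, Sync, Grant, Done}; fixed.
Sat(AG A[full U valid]) = {Hold, Sync, Grant, Done}
Sat(¬lock → (AG A[full U valid])) = {Hold, Req, Sync, Grant, Done, Ack, Init}
Sat(EX (¬lock → (AG A[full U valid]))) = {s : some successor in {Hold, Req, Sync, Grant, Done, Ack, Init}} = {Hold, Req, Retry, Sync, Grant, Done, Init}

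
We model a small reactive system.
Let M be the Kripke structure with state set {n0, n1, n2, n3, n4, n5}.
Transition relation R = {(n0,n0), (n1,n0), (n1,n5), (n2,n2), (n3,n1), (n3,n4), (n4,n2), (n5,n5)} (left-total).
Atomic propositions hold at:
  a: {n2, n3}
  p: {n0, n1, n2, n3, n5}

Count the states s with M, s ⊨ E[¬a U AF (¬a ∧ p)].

Sat(¬a) = {n0, n1, n4, n5}
Sat(¬a ∧ p) = {n0, n1, n5}
AF (¬a ∧ p): least fixpoint, start Z0 = {n0, n1, n5}, add states with every successor in Z. Already a fixed point.
Sat(AF (¬a ∧ p)) = {n0, n1, n5}
E[¬a U AF (¬a ∧ p)]: least fixpoint, start Z0 = Sat(AF (¬a ∧ p)) = {n0, n1, n5}, add states in Sat(¬a) with some successor in Z. Already a fixed point.
Sat(E[¬a U AF (¬a ∧ p)]) = {n0, n1, n5}
|Sat(E[¬a U AF (¬a ∧ p)])| = |{n0, n1, n5}| = 3.

3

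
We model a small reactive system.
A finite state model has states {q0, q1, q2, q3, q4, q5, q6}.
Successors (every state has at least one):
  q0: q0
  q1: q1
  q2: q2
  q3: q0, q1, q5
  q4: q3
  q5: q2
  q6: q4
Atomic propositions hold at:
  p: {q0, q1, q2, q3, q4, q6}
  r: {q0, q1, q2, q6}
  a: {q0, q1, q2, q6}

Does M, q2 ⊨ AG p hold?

AG p: greatest fixpoint, start Z0 = {q0, q1, q2, q3, q4, q6}, keep only states in Sat with every successor in Z. Z1 = {q0, q1, q2, q4, q6}; Z2 = {q0, q1, q2, q6}; Z3 = {q0, q1, q2}; fixed.
Sat(AG p) = {q0, q1, q2}
q2 ∈ Sat(AG p) = {q0, q1, q2}, so the formula holds at q2.

Yes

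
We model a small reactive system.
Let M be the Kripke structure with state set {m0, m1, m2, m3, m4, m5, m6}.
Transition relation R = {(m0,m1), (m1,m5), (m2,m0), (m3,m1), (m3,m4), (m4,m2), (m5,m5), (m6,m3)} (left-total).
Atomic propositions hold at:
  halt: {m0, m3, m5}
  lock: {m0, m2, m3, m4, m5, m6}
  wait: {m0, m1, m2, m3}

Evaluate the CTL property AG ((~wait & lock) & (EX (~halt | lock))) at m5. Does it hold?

Yes

Sat(~wait) = {m4, m5, m6}
Sat(~wait & lock) = {m4, m5, m6}
Sat(~halt) = {m1, m2, m4, m6}
Sat(~halt | lock) = {m0, m1, m2, m3, m4, m5, m6}
Sat(EX (~halt | lock)) = {s : some successor in {m0, m1, m2, m3, m4, m5, m6}} = {m0, m1, m2, m3, m4, m5, m6}
Sat((~wait & lock) & (EX (~halt | lock))) = {m4, m5, m6}
AG ((~wait & lock) & (EX (~halt | lock))): greatest fixpoint, start Z0 = {m4, m5, m6}, keep only states in Sat with every successor in Z. Z1 = {m5}; fixed.
Sat(AG ((~wait & lock) & (EX (~halt | lock)))) = {m5}
m5 ∈ Sat(AG ((~wait & lock) & (EX (~halt | lock)))) = {m5}, so the formula holds at m5.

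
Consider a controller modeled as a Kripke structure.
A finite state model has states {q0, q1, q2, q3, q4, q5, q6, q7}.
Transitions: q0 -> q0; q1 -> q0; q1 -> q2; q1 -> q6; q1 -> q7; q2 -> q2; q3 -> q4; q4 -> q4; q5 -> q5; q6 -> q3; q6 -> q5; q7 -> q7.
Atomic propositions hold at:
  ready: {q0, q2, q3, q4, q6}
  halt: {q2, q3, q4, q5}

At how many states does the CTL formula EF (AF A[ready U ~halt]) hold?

4

Sat(~halt) = {q0, q1, q6, q7}
A[ready U ~halt]: least fixpoint, start Z0 = Sat(~halt) = {q0, q1, q6, q7}, add states in Sat(ready) with every successor in Z. Already a fixed point.
Sat(A[ready U ~halt]) = {q0, q1, q6, q7}
AF A[ready U ~halt]: least fixpoint, start Z0 = {q0, q1, q6, q7}, add states with every successor in Z. Already a fixed point.
Sat(AF A[ready U ~halt]) = {q0, q1, q6, q7}
EF (AF A[ready U ~halt]): least fixpoint, start Z0 = {q0, q1, q6, q7}, add states with some successor in Z. Already a fixed point.
Sat(EF (AF A[ready U ~halt])) = {q0, q1, q6, q7}
|Sat(EF (AF A[ready U ~halt]))| = |{q0, q1, q6, q7}| = 4.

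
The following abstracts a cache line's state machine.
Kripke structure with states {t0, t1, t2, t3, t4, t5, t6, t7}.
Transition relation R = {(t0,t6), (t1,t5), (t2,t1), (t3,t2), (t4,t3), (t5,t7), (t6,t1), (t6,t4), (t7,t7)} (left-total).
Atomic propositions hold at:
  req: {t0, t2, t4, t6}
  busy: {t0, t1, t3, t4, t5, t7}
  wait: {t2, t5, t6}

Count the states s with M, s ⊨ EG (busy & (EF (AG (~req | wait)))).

3

Sat(~req) = {t1, t3, t5, t7}
Sat(~req | wait) = {t1, t2, t3, t5, t6, t7}
AG (~req | wait): greatest fixpoint, start Z0 = {t1, t2, t3, t5, t6, t7}, keep only states in Sat with every successor in Z. Z1 = {t1, t2, t3, t5, t7}; fixed.
Sat(AG (~req | wait)) = {t1, t2, t3, t5, t7}
EF (AG (~req | wait)): least fixpoint, start Z0 = {t1, t2, t3, t5, t7}, add states with some successor in Z. Z1 = {t1, t2, t3, t4, t5, t6, t7}; Z2 = {t0, t1, t2, t3, t4, t5, t6, t7}; fixed.
Sat(EF (AG (~req | wait))) = {t0, t1, t2, t3, t4, t5, t6, t7}
Sat(busy & (EF (AG (~req | wait)))) = {t0, t1, t3, t4, t5, t7}
EG (busy & (EF (AG (~req | wait)))): greatest fixpoint, start Z0 = {t0, t1, t3, t4, t5, t7}, keep only states in Sat with some successor in Z. Z1 = {t1, t4, t5, t7}; Z2 = {t1, t5, t7}; fixed.
Sat(EG (busy & (EF (AG (~req | wait))))) = {t1, t5, t7}
|Sat(EG (busy & (EF (AG (~req | wait)))))| = |{t1, t5, t7}| = 3.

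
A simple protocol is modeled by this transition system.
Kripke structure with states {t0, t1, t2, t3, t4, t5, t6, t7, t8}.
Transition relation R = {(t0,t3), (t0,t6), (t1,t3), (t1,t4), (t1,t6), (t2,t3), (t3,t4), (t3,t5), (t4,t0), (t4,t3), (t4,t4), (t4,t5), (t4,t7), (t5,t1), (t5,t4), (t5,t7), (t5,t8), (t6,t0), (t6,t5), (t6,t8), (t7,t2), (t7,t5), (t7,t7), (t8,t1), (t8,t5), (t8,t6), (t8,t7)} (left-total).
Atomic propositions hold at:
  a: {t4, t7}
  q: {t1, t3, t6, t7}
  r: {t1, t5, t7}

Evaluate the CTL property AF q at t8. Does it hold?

No

AF q: least fixpoint, start Z0 = {t1, t3, t6, t7}, add states with every successor in Z. Z1 = {t0, t1, t2, t3, t6, t7}; fixed.
Sat(AF q) = {t0, t1, t2, t3, t6, t7}
t8 ∉ Sat(AF q) = {t0, t1, t2, t3, t6, t7}, so the formula does not hold at t8.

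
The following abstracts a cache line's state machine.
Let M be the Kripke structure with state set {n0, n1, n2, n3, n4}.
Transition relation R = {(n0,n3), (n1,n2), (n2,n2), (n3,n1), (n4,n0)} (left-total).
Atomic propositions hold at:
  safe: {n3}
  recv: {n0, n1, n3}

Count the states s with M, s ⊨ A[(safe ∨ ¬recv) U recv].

Sat(¬recv) = {n2, n4}
Sat(safe ∨ ¬recv) = {n2, n3, n4}
A[(safe ∨ ¬recv) U recv]: least fixpoint, start Z0 = Sat(recv) = {n0, n1, n3}, add states in Sat(safe ∨ ¬recv) with every successor in Z. Z1 = {n0, n1, n3, n4}; fixed.
Sat(A[(safe ∨ ¬recv) U recv]) = {n0, n1, n3, n4}
|Sat(A[(safe ∨ ¬recv) U recv])| = |{n0, n1, n3, n4}| = 4.

4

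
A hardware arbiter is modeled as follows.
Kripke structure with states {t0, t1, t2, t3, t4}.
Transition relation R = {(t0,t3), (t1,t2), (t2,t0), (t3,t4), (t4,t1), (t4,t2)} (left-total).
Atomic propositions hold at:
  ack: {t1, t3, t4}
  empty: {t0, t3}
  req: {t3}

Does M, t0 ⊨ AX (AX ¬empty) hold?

Sat(¬empty) = {t1, t2, t4}
Sat(AX ¬empty) = {s : every successor in {t1, t2, t4}} = {t1, t3, t4}
Sat(AX (AX ¬empty)) = {s : every successor in {t1, t3, t4}} = {t0, t3}
t0 ∈ Sat(AX (AX ¬empty)) = {t0, t3}, so the formula holds at t0.

Yes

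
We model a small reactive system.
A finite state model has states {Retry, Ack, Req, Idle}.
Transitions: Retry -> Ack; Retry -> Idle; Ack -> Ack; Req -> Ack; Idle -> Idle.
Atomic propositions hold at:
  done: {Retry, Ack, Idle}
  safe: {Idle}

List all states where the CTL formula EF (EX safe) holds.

{Retry, Idle}

Sat(EX safe) = {s : some successor in {Idle}} = {Retry, Idle}
EF (EX safe): least fixpoint, start Z0 = {Retry, Idle}, add states with some successor in Z. Already a fixed point.
Sat(EF (EX safe)) = {Retry, Idle}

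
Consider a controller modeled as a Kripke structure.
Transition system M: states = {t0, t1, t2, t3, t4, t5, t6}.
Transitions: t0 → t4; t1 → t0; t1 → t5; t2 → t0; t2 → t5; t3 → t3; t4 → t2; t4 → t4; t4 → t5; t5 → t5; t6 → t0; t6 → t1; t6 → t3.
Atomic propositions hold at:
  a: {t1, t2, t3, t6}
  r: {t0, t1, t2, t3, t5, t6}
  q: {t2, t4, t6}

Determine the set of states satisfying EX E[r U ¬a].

{t0, t1, t2, t4, t5, t6}

Sat(¬a) = {t0, t4, t5}
E[r U ¬a]: least fixpoint, start Z0 = Sat(¬a) = {t0, t4, t5}, add states in Sat(r) with some successor in Z. Z1 = {t0, t1, t2, t4, t5, t6}; fixed.
Sat(E[r U ¬a]) = {t0, t1, t2, t4, t5, t6}
Sat(EX E[r U ¬a]) = {s : some successor in {t0, t1, t2, t4, t5, t6}} = {t0, t1, t2, t4, t5, t6}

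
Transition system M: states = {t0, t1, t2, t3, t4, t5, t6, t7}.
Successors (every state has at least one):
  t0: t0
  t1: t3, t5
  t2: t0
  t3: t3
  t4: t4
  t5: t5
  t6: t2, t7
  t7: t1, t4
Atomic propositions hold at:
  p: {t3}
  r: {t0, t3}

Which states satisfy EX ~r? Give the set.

{t1, t4, t5, t6, t7}

Sat(~r) = {t1, t2, t4, t5, t6, t7}
Sat(EX ~r) = {s : some successor in {t1, t2, t4, t5, t6, t7}} = {t1, t4, t5, t6, t7}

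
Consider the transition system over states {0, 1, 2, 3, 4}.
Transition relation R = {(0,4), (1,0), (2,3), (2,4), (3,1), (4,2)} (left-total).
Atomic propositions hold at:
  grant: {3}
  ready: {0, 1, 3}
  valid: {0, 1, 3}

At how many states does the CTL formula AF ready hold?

AF ready: least fixpoint, start Z0 = {0, 1, 3}, add states with every successor in Z. Already a fixed point.
Sat(AF ready) = {0, 1, 3}
|Sat(AF ready)| = |{0, 1, 3}| = 3.

3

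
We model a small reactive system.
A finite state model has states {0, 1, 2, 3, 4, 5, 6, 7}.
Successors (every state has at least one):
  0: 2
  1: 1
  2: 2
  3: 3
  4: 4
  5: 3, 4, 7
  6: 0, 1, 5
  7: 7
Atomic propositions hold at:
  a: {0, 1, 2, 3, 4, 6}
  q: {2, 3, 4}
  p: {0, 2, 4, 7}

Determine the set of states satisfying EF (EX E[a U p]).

E[a U p]: least fixpoint, start Z0 = Sat(p) = {0, 2, 4, 7}, add states in Sat(a) with some successor in Z. Z1 = {0, 2, 4, 6, 7}; fixed.
Sat(E[a U p]) = {0, 2, 4, 6, 7}
Sat(EX E[a U p]) = {s : some successor in {0, 2, 4, 6, 7}} = {0, 2, 4, 5, 6, 7}
EF (EX E[a U p]): least fixpoint, start Z0 = {0, 2, 4, 5, 6, 7}, add states with some successor in Z. Already a fixed point.
Sat(EF (EX E[a U p])) = {0, 2, 4, 5, 6, 7}

{0, 2, 4, 5, 6, 7}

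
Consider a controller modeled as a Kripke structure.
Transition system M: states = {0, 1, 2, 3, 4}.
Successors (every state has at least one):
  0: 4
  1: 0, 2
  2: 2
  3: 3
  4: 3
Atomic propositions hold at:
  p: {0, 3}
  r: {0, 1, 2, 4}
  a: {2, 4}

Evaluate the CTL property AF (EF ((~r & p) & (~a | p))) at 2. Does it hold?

Sat(~r) = {3}
Sat(~r & p) = {3}
Sat(~a) = {0, 1, 3}
Sat(~a | p) = {0, 1, 3}
Sat((~r & p) & (~a | p)) = {3}
EF ((~r & p) & (~a | p)): least fixpoint, start Z0 = {3}, add states with some successor in Z. Z1 = {3, 4}; Z2 = {0, 3, 4}; Z3 = {0, 1, 3, 4}; fixed.
Sat(EF ((~r & p) & (~a | p))) = {0, 1, 3, 4}
AF (EF ((~r & p) & (~a | p))): least fixpoint, start Z0 = {0, 1, 3, 4}, add states with every successor in Z. Already a fixed point.
Sat(AF (EF ((~r & p) & (~a | p)))) = {0, 1, 3, 4}
2 ∉ Sat(AF (EF ((~r & p) & (~a | p)))) = {0, 1, 3, 4}, so the formula does not hold at 2.

No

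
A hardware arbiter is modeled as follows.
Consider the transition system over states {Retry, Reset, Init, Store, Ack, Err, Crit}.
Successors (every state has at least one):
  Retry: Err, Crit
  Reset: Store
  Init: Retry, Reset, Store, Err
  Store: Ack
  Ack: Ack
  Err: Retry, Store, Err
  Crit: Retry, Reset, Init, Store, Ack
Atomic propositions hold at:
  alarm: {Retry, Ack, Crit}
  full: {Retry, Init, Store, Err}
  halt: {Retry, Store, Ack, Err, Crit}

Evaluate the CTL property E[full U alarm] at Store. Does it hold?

Yes

E[full U alarm]: least fixpoint, start Z0 = Sat(alarm) = {Retry, Ack, Crit}, add states in Sat(full) with some successor in Z. Z1 = {Retry, Init, Store, Ack, Err, Crit}; fixed.
Sat(E[full U alarm]) = {Retry, Init, Store, Ack, Err, Crit}
Store ∈ Sat(E[full U alarm]) = {Retry, Init, Store, Ack, Err, Crit}, so the formula holds at Store.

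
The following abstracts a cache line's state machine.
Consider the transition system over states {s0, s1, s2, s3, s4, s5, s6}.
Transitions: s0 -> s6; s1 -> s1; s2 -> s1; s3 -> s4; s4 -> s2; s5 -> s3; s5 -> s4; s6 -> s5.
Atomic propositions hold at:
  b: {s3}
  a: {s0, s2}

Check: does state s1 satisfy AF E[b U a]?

E[b U a]: least fixpoint, start Z0 = Sat(a) = {s0, s2}, add states in Sat(b) with some successor in Z. Already a fixed point.
Sat(E[b U a]) = {s0, s2}
AF E[b U a]: least fixpoint, start Z0 = {s0, s2}, add states with every successor in Z. Z1 = {s0, s2, s4}; Z2 = {s0, s2, s3, s4}; Z3 = {s0, s2, s3, s4, s5}; Z4 = {s0, s2, s3, s4, s5, s6}; fixed.
Sat(AF E[b U a]) = {s0, s2, s3, s4, s5, s6}
s1 ∉ Sat(AF E[b U a]) = {s0, s2, s3, s4, s5, s6}, so the formula does not hold at s1.

No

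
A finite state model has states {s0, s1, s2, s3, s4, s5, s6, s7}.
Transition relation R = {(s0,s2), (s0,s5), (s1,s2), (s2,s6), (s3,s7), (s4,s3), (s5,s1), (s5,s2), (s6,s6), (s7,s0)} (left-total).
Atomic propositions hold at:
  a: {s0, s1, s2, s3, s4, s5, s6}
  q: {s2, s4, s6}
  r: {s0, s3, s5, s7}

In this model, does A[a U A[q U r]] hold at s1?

A[q U r]: least fixpoint, start Z0 = Sat(r) = {s0, s3, s5, s7}, add states in Sat(q) with every successor in Z. Z1 = {s0, s3, s4, s5, s7}; fixed.
Sat(A[q U r]) = {s0, s3, s4, s5, s7}
A[a U A[q U r]]: least fixpoint, start Z0 = Sat(A[q U r]) = {s0, s3, s4, s5, s7}, add states in Sat(a) with every successor in Z. Already a fixed point.
Sat(A[a U A[q U r]]) = {s0, s3, s4, s5, s7}
s1 ∉ Sat(A[a U A[q U r]]) = {s0, s3, s4, s5, s7}, so the formula does not hold at s1.

No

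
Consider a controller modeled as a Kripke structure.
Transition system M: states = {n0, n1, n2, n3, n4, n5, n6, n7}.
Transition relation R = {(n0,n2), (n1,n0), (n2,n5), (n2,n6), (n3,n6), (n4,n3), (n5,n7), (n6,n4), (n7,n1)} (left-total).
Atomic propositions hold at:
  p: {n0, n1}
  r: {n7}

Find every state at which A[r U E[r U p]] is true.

{n0, n1, n7}

E[r U p]: least fixpoint, start Z0 = Sat(p) = {n0, n1}, add states in Sat(r) with some successor in Z. Z1 = {n0, n1, n7}; fixed.
Sat(E[r U p]) = {n0, n1, n7}
A[r U E[r U p]]: least fixpoint, start Z0 = Sat(E[r U p]) = {n0, n1, n7}, add states in Sat(r) with every successor in Z. Already a fixed point.
Sat(A[r U E[r U p]]) = {n0, n1, n7}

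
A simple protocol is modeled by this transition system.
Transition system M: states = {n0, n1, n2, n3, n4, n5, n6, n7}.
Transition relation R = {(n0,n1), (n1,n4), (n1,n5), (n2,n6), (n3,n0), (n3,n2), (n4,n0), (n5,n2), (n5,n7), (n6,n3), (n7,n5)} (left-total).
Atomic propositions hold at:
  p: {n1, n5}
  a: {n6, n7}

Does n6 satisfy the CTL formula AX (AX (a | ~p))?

Sat(~p) = {n0, n2, n3, n4, n6, n7}
Sat(a | ~p) = {n0, n2, n3, n4, n6, n7}
Sat(AX (a | ~p)) = {s : every successor in {n0, n2, n3, n4, n6, n7}} = {n2, n3, n4, n5, n6}
Sat(AX (AX (a | ~p))) = {s : every successor in {n2, n3, n4, n5, n6}} = {n1, n2, n6, n7}
n6 ∈ Sat(AX (AX (a | ~p))) = {n1, n2, n6, n7}, so the formula holds at n6.

Yes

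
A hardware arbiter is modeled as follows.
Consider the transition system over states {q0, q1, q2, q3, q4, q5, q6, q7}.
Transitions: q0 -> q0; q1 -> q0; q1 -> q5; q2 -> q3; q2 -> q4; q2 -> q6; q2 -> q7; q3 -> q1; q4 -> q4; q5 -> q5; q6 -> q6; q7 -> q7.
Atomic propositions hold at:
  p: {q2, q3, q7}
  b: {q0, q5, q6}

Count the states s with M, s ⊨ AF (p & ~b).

3

Sat(~b) = {q1, q2, q3, q4, q7}
Sat(p & ~b) = {q2, q3, q7}
AF (p & ~b): least fixpoint, start Z0 = {q2, q3, q7}, add states with every successor in Z. Already a fixed point.
Sat(AF (p & ~b)) = {q2, q3, q7}
|Sat(AF (p & ~b))| = |{q2, q3, q7}| = 3.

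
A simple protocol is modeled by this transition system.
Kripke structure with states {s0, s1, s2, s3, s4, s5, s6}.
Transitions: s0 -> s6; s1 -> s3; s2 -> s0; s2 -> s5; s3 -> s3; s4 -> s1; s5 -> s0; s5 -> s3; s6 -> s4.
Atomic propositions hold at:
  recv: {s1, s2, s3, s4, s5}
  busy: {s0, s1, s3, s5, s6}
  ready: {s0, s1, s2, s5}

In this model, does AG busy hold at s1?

Yes

AG busy: greatest fixpoint, start Z0 = {s0, s1, s3, s5, s6}, keep only states in Sat with every successor in Z. Z1 = {s0, s1, s3, s5}; Z2 = {s1, s3, s5}; Z3 = {s1, s3}; fixed.
Sat(AG busy) = {s1, s3}
s1 ∈ Sat(AG busy) = {s1, s3}, so the formula holds at s1.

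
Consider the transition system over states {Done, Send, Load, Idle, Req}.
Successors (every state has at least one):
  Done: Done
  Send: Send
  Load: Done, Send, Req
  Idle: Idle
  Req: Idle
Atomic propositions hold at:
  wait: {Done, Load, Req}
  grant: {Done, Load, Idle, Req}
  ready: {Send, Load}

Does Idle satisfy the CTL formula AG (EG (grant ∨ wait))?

Yes

Sat(grant ∨ wait) = {Done, Load, Idle, Req}
EG (grant ∨ wait): greatest fixpoint, start Z0 = {Done, Load, Idle, Req}, keep only states in Sat with some successor in Z. Already a fixed point.
Sat(EG (grant ∨ wait)) = {Done, Load, Idle, Req}
AG (EG (grant ∨ wait)): greatest fixpoint, start Z0 = {Done, Load, Idle, Req}, keep only states in Sat with every successor in Z. Z1 = {Done, Idle, Req}; fixed.
Sat(AG (EG (grant ∨ wait))) = {Done, Idle, Req}
Idle ∈ Sat(AG (EG (grant ∨ wait))) = {Done, Idle, Req}, so the formula holds at Idle.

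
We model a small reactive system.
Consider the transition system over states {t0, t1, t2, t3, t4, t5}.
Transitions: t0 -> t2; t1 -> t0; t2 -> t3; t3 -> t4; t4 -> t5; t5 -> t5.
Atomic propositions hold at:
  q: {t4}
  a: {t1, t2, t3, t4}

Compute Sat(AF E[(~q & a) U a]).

Sat(~q) = {t0, t1, t2, t3, t5}
Sat(~q & a) = {t1, t2, t3}
E[(~q & a) U a]: least fixpoint, start Z0 = Sat(a) = {t1, t2, t3, t4}, add states in Sat(~q & a) with some successor in Z. Already a fixed point.
Sat(E[(~q & a) U a]) = {t1, t2, t3, t4}
AF E[(~q & a) U a]: least fixpoint, start Z0 = {t1, t2, t3, t4}, add states with every successor in Z. Z1 = {t0, t1, t2, t3, t4}; fixed.
Sat(AF E[(~q & a) U a]) = {t0, t1, t2, t3, t4}

{t0, t1, t2, t3, t4}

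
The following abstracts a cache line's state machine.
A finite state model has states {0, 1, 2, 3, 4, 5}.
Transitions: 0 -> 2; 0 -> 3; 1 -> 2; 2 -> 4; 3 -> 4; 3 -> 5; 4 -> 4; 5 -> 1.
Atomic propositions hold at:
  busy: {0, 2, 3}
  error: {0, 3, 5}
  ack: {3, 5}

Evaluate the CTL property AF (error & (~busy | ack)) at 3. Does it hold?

Yes

Sat(~busy) = {1, 4, 5}
Sat(~busy | ack) = {1, 3, 4, 5}
Sat(error & (~busy | ack)) = {3, 5}
AF (error & (~busy | ack)): least fixpoint, start Z0 = {3, 5}, add states with every successor in Z. Already a fixed point.
Sat(AF (error & (~busy | ack))) = {3, 5}
3 ∈ Sat(AF (error & (~busy | ack))) = {3, 5}, so the formula holds at 3.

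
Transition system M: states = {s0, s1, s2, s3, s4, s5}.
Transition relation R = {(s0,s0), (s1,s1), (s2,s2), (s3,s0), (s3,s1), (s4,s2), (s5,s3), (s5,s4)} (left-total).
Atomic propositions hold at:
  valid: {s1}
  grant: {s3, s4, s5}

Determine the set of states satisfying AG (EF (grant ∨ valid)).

{s1}

Sat(grant ∨ valid) = {s1, s3, s4, s5}
EF (grant ∨ valid): least fixpoint, start Z0 = {s1, s3, s4, s5}, add states with some successor in Z. Already a fixed point.
Sat(EF (grant ∨ valid)) = {s1, s3, s4, s5}
AG (EF (grant ∨ valid)): greatest fixpoint, start Z0 = {s1, s3, s4, s5}, keep only states in Sat with every successor in Z. Z1 = {s1, s5}; Z2 = {s1}; fixed.
Sat(AG (EF (grant ∨ valid))) = {s1}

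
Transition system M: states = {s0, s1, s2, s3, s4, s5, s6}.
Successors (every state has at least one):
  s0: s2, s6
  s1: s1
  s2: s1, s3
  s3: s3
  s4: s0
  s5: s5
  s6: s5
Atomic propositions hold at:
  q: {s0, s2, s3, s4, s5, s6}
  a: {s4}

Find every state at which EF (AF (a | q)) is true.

{s0, s2, s3, s4, s5, s6}

Sat(a | q) = {s0, s2, s3, s4, s5, s6}
AF (a | q): least fixpoint, start Z0 = {s0, s2, s3, s4, s5, s6}, add states with every successor in Z. Already a fixed point.
Sat(AF (a | q)) = {s0, s2, s3, s4, s5, s6}
EF (AF (a | q)): least fixpoint, start Z0 = {s0, s2, s3, s4, s5, s6}, add states with some successor in Z. Already a fixed point.
Sat(EF (AF (a | q))) = {s0, s2, s3, s4, s5, s6}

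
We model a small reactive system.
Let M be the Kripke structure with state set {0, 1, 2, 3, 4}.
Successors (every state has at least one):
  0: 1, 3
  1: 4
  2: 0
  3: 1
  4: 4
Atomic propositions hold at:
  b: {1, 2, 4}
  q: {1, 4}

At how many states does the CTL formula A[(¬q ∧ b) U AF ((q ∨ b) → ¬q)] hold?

3

Sat(¬q) = {0, 2, 3}
Sat(¬q ∧ b) = {2}
Sat(q ∨ b) = {1, 2, 4}
Sat((q ∨ b) → ¬q) = {0, 2, 3}
AF ((q ∨ b) → ¬q): least fixpoint, start Z0 = {0, 2, 3}, add states with every successor in Z. Already a fixed point.
Sat(AF ((q ∨ b) → ¬q)) = {0, 2, 3}
A[(¬q ∧ b) U AF ((q ∨ b) → ¬q)]: least fixpoint, start Z0 = Sat(AF ((q ∨ b) → ¬q)) = {0, 2, 3}, add states in Sat(¬q ∧ b) with every successor in Z. Already a fixed point.
Sat(A[(¬q ∧ b) U AF ((q ∨ b) → ¬q)]) = {0, 2, 3}
|Sat(A[(¬q ∧ b) U AF ((q ∨ b) → ¬q)])| = |{0, 2, 3}| = 3.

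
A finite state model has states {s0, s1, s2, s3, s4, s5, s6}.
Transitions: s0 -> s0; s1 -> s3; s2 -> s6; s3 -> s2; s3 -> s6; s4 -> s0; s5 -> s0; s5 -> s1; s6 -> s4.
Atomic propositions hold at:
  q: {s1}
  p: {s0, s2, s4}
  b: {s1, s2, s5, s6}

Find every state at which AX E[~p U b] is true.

{s1, s2, s3}

Sat(~p) = {s1, s3, s5, s6}
E[~p U b]: least fixpoint, start Z0 = Sat(b) = {s1, s2, s5, s6}, add states in Sat(~p) with some successor in Z. Z1 = {s1, s2, s3, s5, s6}; fixed.
Sat(E[~p U b]) = {s1, s2, s3, s5, s6}
Sat(AX E[~p U b]) = {s : every successor in {s1, s2, s3, s5, s6}} = {s1, s2, s3}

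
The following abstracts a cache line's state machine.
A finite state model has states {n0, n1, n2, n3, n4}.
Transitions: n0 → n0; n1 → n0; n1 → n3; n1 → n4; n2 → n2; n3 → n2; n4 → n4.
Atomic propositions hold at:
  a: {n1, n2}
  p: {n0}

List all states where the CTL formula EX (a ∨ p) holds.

Sat(a ∨ p) = {n0, n1, n2}
Sat(EX (a ∨ p)) = {s : some successor in {n0, n1, n2}} = {n0, n1, n2, n3}

{n0, n1, n2, n3}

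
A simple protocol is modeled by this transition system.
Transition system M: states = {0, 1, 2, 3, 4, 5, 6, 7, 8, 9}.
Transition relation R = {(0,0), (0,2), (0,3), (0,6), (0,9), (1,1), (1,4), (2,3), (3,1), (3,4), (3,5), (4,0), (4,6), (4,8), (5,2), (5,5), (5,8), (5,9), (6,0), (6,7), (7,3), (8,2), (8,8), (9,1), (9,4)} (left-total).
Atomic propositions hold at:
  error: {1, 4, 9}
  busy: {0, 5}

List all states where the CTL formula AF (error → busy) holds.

Sat(error → busy) = {0, 2, 3, 5, 6, 7, 8}
AF (error → busy): least fixpoint, start Z0 = {0, 2, 3, 5, 6, 7, 8}, add states with every successor in Z. Z1 = {0, 2, 3, 4, 5, 6, 7, 8}; fixed.
Sat(AF (error → busy)) = {0, 2, 3, 4, 5, 6, 7, 8}

{0, 2, 3, 4, 5, 6, 7, 8}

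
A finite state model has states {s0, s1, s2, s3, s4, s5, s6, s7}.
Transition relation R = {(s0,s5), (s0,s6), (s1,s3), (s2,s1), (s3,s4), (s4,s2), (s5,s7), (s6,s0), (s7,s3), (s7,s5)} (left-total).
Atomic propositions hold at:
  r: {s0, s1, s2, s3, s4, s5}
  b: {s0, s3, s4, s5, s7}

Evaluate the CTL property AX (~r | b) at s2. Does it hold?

No

Sat(~r) = {s6, s7}
Sat(~r | b) = {s0, s3, s4, s5, s6, s7}
Sat(AX (~r | b)) = {s : every successor in {s0, s3, s4, s5, s6, s7}} = {s0, s1, s3, s5, s6, s7}
s2 ∉ Sat(AX (~r | b)) = {s0, s1, s3, s5, s6, s7}, so the formula does not hold at s2.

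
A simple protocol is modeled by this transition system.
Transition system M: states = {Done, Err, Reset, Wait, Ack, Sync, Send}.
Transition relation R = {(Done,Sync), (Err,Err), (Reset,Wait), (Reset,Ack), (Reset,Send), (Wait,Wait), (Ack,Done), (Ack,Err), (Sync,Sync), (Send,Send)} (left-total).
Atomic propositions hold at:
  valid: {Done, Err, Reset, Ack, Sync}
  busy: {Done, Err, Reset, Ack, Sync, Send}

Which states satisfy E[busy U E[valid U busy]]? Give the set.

{Done, Err, Reset, Ack, Sync, Send}

E[valid U busy]: least fixpoint, start Z0 = Sat(busy) = {Done, Err, Reset, Ack, Sync, Send}, add states in Sat(valid) with some successor in Z. Already a fixed point.
Sat(E[valid U busy]) = {Done, Err, Reset, Ack, Sync, Send}
E[busy U E[valid U busy]]: least fixpoint, start Z0 = Sat(E[valid U busy]) = {Done, Err, Reset, Ack, Sync, Send}, add states in Sat(busy) with some successor in Z. Already a fixed point.
Sat(E[busy U E[valid U busy]]) = {Done, Err, Reset, Ack, Sync, Send}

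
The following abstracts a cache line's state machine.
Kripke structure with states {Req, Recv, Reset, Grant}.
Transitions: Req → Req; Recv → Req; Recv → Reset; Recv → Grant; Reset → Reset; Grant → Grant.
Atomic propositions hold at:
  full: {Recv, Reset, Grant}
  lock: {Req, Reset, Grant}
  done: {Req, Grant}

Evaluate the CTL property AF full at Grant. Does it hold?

Yes

AF full: least fixpoint, start Z0 = {Recv, Reset, Grant}, add states with every successor in Z. Already a fixed point.
Sat(AF full) = {Recv, Reset, Grant}
Grant ∈ Sat(AF full) = {Recv, Reset, Grant}, so the formula holds at Grant.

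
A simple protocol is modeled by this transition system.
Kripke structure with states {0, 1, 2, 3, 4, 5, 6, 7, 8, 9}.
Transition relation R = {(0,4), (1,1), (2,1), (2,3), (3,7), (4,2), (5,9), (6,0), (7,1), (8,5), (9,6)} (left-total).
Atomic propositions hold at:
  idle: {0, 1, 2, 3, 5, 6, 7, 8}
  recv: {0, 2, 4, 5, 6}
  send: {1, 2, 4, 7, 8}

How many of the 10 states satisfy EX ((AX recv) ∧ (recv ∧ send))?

Sat(AX recv) = {s : every successor in {0, 2, 4, 5, 6}} = {0, 4, 6, 8, 9}
Sat(recv ∧ send) = {2, 4}
Sat((AX recv) ∧ (recv ∧ send)) = {4}
Sat(EX ((AX recv) ∧ (recv ∧ send))) = {s : some successor in {4}} = {0}
|Sat(EX ((AX recv) ∧ (recv ∧ send)))| = |{0}| = 1.

1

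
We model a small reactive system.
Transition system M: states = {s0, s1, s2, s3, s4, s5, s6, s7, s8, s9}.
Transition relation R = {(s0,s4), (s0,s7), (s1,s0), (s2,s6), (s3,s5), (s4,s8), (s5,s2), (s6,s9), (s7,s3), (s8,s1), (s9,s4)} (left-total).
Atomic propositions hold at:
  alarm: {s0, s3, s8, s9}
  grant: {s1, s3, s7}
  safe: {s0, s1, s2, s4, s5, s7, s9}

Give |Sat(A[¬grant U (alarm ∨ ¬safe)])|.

Sat(¬grant) = {s0, s2, s4, s5, s6, s8, s9}
Sat(¬safe) = {s3, s6, s8}
Sat(alarm ∨ ¬safe) = {s0, s3, s6, s8, s9}
A[¬grant U (alarm ∨ ¬safe)]: least fixpoint, start Z0 = Sat((alarm ∨ ¬safe)) = {s0, s3, s6, s8, s9}, add states in Sat(¬grant) with every successor in Z. Z1 = {s0, s2, s3, s4, s6, s8, s9}; Z2 = {s0, s2, s3, s4, s5, s6, s8, s9}; fixed.
Sat(A[¬grant U (alarm ∨ ¬safe)]) = {s0, s2, s3, s4, s5, s6, s8, s9}
|Sat(A[¬grant U (alarm ∨ ¬safe)])| = |{s0, s2, s3, s4, s5, s6, s8, s9}| = 8.

8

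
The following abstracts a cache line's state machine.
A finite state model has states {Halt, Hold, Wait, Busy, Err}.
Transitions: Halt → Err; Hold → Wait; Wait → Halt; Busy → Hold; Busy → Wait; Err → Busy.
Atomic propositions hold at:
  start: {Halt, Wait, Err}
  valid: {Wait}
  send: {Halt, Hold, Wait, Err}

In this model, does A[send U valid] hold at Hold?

A[send U valid]: least fixpoint, start Z0 = Sat(valid) = {Wait}, add states in Sat(send) with every successor in Z. Z1 = {Hold, Wait}; fixed.
Sat(A[send U valid]) = {Hold, Wait}
Hold ∈ Sat(A[send U valid]) = {Hold, Wait}, so the formula holds at Hold.

Yes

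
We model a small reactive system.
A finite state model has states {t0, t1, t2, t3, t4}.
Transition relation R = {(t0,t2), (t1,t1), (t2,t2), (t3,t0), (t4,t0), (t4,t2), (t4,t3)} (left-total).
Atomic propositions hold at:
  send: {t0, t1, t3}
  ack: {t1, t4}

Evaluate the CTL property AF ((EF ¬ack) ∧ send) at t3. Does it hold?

Sat(¬ack) = {t0, t2, t3}
EF ¬ack: least fixpoint, start Z0 = {t0, t2, t3}, add states with some successor in Z. Z1 = {t0, t2, t3, t4}; fixed.
Sat(EF ¬ack) = {t0, t2, t3, t4}
Sat((EF ¬ack) ∧ send) = {t0, t3}
AF ((EF ¬ack) ∧ send): least fixpoint, start Z0 = {t0, t3}, add states with every successor in Z. Already a fixed point.
Sat(AF ((EF ¬ack) ∧ send)) = {t0, t3}
t3 ∈ Sat(AF ((EF ¬ack) ∧ send)) = {t0, t3}, so the formula holds at t3.

Yes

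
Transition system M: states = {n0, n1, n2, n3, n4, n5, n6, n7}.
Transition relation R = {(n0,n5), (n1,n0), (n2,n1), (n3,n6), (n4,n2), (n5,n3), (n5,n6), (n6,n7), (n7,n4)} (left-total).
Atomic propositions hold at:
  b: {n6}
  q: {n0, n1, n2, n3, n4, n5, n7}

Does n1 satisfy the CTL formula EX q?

Sat(EX q) = {s : some successor in {n0, n1, n2, n3, n4, n5, n7}} = {n0, n1, n2, n4, n5, n6, n7}
n1 ∈ Sat(EX q) = {n0, n1, n2, n4, n5, n6, n7}, so the formula holds at n1.

Yes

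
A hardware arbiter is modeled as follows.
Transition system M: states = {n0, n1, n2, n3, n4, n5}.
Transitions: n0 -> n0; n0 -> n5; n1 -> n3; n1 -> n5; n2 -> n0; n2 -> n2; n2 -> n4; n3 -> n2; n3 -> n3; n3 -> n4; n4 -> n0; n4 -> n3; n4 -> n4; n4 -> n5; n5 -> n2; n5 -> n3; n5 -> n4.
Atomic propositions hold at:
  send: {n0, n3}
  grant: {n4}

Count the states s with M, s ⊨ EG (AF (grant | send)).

3

Sat(grant | send) = {n0, n3, n4}
AF (grant | send): least fixpoint, start Z0 = {n0, n3, n4}, add states with every successor in Z. Already a fixed point.
Sat(AF (grant | send)) = {n0, n3, n4}
EG (AF (grant | send)): greatest fixpoint, start Z0 = {n0, n3, n4}, keep only states in Sat with some successor in Z. Already a fixed point.
Sat(EG (AF (grant | send))) = {n0, n3, n4}
|Sat(EG (AF (grant | send)))| = |{n0, n3, n4}| = 3.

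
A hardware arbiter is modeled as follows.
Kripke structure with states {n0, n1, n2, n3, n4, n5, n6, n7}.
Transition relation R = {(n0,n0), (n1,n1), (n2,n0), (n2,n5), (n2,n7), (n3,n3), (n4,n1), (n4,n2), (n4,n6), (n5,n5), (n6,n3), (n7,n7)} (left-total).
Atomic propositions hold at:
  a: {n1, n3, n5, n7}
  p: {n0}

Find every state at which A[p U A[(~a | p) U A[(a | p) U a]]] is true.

Sat(~a) = {n0, n2, n4, n6}
Sat(~a | p) = {n0, n2, n4, n6}
Sat(a | p) = {n0, n1, n3, n5, n7}
A[(a | p) U a]: least fixpoint, start Z0 = Sat(a) = {n1, n3, n5, n7}, add states in Sat(a | p) with every successor in Z. Already a fixed point.
Sat(A[(a | p) U a]) = {n1, n3, n5, n7}
A[(~a | p) U A[(a | p) U a]]: least fixpoint, start Z0 = Sat(A[(a | p) U a]) = {n1, n3, n5, n7}, add states in Sat(~a | p) with every successor in Z. Z1 = {n1, n3, n5, n6, n7}; fixed.
Sat(A[(~a | p) U A[(a | p) U a]]) = {n1, n3, n5, n6, n7}
A[p U A[(~a | p) U A[(a | p) U a]]]: least fixpoint, start Z0 = Sat(A[(~a | p) U A[(a | p) U a]]) = {n1, n3, n5, n6, n7}, add states in Sat(p) with every successor in Z. Already a fixed point.
Sat(A[p U A[(~a | p) U A[(a | p) U a]]]) = {n1, n3, n5, n6, n7}

{n1, n3, n5, n6, n7}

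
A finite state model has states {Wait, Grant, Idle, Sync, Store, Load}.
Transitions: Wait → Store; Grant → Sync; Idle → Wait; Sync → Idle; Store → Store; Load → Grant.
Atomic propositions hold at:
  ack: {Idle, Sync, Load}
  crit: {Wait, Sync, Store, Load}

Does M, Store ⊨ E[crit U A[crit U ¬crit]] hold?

Sat(¬crit) = {Grant, Idle}
A[crit U ¬crit]: least fixpoint, start Z0 = Sat(¬crit) = {Grant, Idle}, add states in Sat(crit) with every successor in Z. Z1 = {Grant, Idle, Sync, Load}; fixed.
Sat(A[crit U ¬crit]) = {Grant, Idle, Sync, Load}
E[crit U A[crit U ¬crit]]: least fixpoint, start Z0 = Sat(A[crit U ¬crit]) = {Grant, Idle, Sync, Load}, add states in Sat(crit) with some successor in Z. Already a fixed point.
Sat(E[crit U A[crit U ¬crit]]) = {Grant, Idle, Sync, Load}
Store ∉ Sat(E[crit U A[crit U ¬crit]]) = {Grant, Idle, Sync, Load}, so the formula does not hold at Store.

No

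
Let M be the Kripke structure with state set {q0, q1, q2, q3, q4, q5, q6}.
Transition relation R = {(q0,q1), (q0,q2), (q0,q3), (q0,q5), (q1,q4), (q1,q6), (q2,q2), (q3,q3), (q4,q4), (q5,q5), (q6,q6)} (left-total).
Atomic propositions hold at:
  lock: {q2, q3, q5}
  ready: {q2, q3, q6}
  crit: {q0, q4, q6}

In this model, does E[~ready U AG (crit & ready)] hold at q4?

Sat(~ready) = {q0, q1, q4, q5}
Sat(crit & ready) = {q6}
AG (crit & ready): greatest fixpoint, start Z0 = {q6}, keep only states in Sat with every successor in Z. Already a fixed point.
Sat(AG (crit & ready)) = {q6}
E[~ready U AG (crit & ready)]: least fixpoint, start Z0 = Sat(AG (crit & ready)) = {q6}, add states in Sat(~ready) with some successor in Z. Z1 = {q1, q6}; Z2 = {q0, q1, q6}; fixed.
Sat(E[~ready U AG (crit & ready)]) = {q0, q1, q6}
q4 ∉ Sat(E[~ready U AG (crit & ready)]) = {q0, q1, q6}, so the formula does not hold at q4.

No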